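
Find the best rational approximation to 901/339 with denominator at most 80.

101/38

Expand x = 901/339 as a continued fraction with the Euclidean algorithm:
  901 = 2*339 + 223, so a_0 = 2.
  339 = 1*223 + 116, so a_1 = 1.
  223 = 1*116 + 107, so a_2 = 1.
  116 = 1*107 + 9, so a_3 = 1.
  107 = 11*9 + 8, so a_4 = 11.
  9 = 1*8 + 1, so a_5 = 1.
  8 = 8*1 + 0, so a_6 = 8.
so x = [2; 1, 1, 1, 11, 1, 8].
Convergents (p_i = a_i*p_{i-1} + p_{i-2}, q_i = a_i*q_{i-1} + q_{i-2} with p_{-2}=0, p_{-1}=1, q_{-2}=1, q_{-1}=0), until the denominator exceeds 80:
  i=0: a_0=2, p_0 = 2*1 + 0 = 2, q_0 = 2*0 + 1 = 1.
  i=1: a_1=1, p_1 = 1*2 + 1 = 3, q_1 = 1*1 + 0 = 1.
  i=2: a_2=1, p_2 = 1*3 + 2 = 5, q_2 = 1*1 + 1 = 2.
  i=3: a_3=1, p_3 = 1*5 + 3 = 8, q_3 = 1*2 + 1 = 3.
  i=4: a_4=11, p_4 = 11*8 + 5 = 93, q_4 = 11*3 + 2 = 35.
  i=5: a_5=1, p_5 = 1*93 + 8 = 101, q_5 = 1*35 + 3 = 38.
  i=6: a_6=8, p_6 = 8*101 + 93 = 901, q_6 = 8*38 + 35 = 339.
q_6 = 339 > 80, so the last convergent with denominator <= 80 is p_5/q_5 = 101/38.
The closest fraction with denominator <= 80 is either p_5/q_5 or the intermediate fraction (k*p_5 + p_4)/(k*q_5 + q_4) with the largest k >= 1 whose denominator stays <= 80; these approach x as k grows, and every other convergent or intermediate fraction in range is farther away.
Largest k: floor((80 - q_4)/q_5) = floor((80 - 35)/38) = 1.
That gives (1*101 + 93)/(1*38 + 35) = 194/73.
Compare the errors: |x - 101/38| = |901*38 - 101*339|/(339*38) = 1/12882, and |x - 194/73| = |901*73 - 194*339|/(339*73) = 7/24747.
Cross-multiplying, 1*24747 = 24747 < 90174 = 7*12882, so 1/12882 is smaller: the convergent 101/38 is closer to x than 194/73.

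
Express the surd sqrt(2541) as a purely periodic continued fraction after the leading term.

Write x_i = (sqrt(2541) + m_i)/d_i with (m_0, d_0) = (0, 1). a_0 = floor(sqrt(2541)) = 50, since 50^2 = 2500 <= 2541 < 2601 = 51^2.
Iterate m_{i+1} = d_i*a_i - m_i, d_{i+1} = (2541 - m_{i+1}^2)/d_i, a_{i+1} = floor((a_0 + m_{i+1})/d_{i+1}):
  m_1 = 1*50 - 0 = 50, d_1 = (2541 - 50^2)/1 = 41/1 = 41, a_1 = floor((50 + 50)/41) = 2.
  m_2 = 41*2 - 50 = 32, d_2 = (2541 - 32^2)/41 = 1517/41 = 37, a_2 = floor((50 + 32)/37) = 2.
  m_3 = 37*2 - 32 = 42, d_3 = (2541 - 42^2)/37 = 777/37 = 21, a_3 = floor((50 + 42)/21) = 4.
  m_4 = 21*4 - 42 = 42, d_4 = (2541 - 42^2)/21 = 777/21 = 37, a_4 = floor((50 + 42)/37) = 2.
  m_5 = 37*2 - 42 = 32, d_5 = (2541 - 32^2)/37 = 1517/37 = 41, a_5 = floor((50 + 32)/41) = 2.
  m_6 = 41*2 - 32 = 50, d_6 = (2541 - 50^2)/41 = 41/41 = 1, a_6 = floor((50 + 50)/1) = 100.
  m_7 = 1*100 - 50 = 50, d_7 = (2541 - 50^2)/1 = 41/1 = 41: (m_7, d_7) = (m_1, d_1) = (50, 41), so from here the quotients repeat a_1, ..., a_6; the period length is 6.
Hence the expansion of sqrt(2541) is a_0 = 50 followed by the repeating block 2, 2, 4, 2, 2, 100 (period 6).

[50; (2, 2, 4, 2, 2, 100)]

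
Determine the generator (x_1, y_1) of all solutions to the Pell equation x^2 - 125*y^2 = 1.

First expand sqrt(125) as a continued fraction. With x_i = (sqrt(125) + m_i)/d_i and (m_0, d_0) = (0, 1): a_0 = floor(sqrt(125)) = 11, since 11^2 = 121 <= 125 < 144 = 12^2.
Iterate m_{i+1} = d_i*a_i - m_i, d_{i+1} = (125 - m_{i+1}^2)/d_i, a_{i+1} = floor((a_0 + m_{i+1})/d_{i+1}):
  m_1 = 1*11 - 0 = 11, d_1 = (125 - 11^2)/1 = 4/1 = 4, a_1 = floor((11 + 11)/4) = 5.
  m_2 = 4*5 - 11 = 9, d_2 = (125 - 9^2)/4 = 44/4 = 11, a_2 = floor((11 + 9)/11) = 1.
  m_3 = 11*1 - 9 = 2, d_3 = (125 - 2^2)/11 = 121/11 = 11, a_3 = floor((11 + 2)/11) = 1.
  m_4 = 11*1 - 2 = 9, d_4 = (125 - 9^2)/11 = 44/11 = 4, a_4 = floor((11 + 9)/4) = 5.
  m_5 = 4*5 - 9 = 11, d_5 = (125 - 11^2)/4 = 4/4 = 1, a_5 = floor((11 + 11)/1) = 22.
  m_6 = 1*22 - 11 = 11, d_6 = (125 - 11^2)/1 = 4/1 = 4: (m_6, d_6) = (m_1, d_1) = (11, 4), so from here the quotients repeat a_1, ..., a_5; the period length is 5.
So sqrt(125) = [11; (5, 1, 1, 5, 22)] with period length k = 5.
k is odd, so (p_{k-1}, q_{k-1}) only solves x^2 - 125y^2 = -1 and the fundamental solution of x^2 - 125y^2 = 1 is (p_{2k-1}, q_{2k-1}) = (p_9, q_9); compute convergents through index 9, running through the period twice.
Convergents (p_i = a_i*p_{i-1} + p_{i-2}, q_i = a_i*q_{i-1} + q_{i-2} with p_{-2}=0, p_{-1}=1, q_{-2}=1, q_{-1}=0):
  i=0: a_0=11, p_0 = 11*1 + 0 = 11, q_0 = 11*0 + 1 = 1.
  i=1: a_1=5, p_1 = 5*11 + 1 = 56, q_1 = 5*1 + 0 = 5.
  i=2: a_2=1, p_2 = 1*56 + 11 = 67, q_2 = 1*5 + 1 = 6.
  i=3: a_3=1, p_3 = 1*67 + 56 = 123, q_3 = 1*6 + 5 = 11.
  i=4: a_4=5, p_4 = 5*123 + 67 = 682, q_4 = 5*11 + 6 = 61.
  i=5: a_5=22, p_5 = 22*682 + 123 = 15127, q_5 = 22*61 + 11 = 1353.
  i=6: a_6=5, p_6 = 5*15127 + 682 = 76317, q_6 = 5*1353 + 61 = 6826.
  i=7: a_7=1, p_7 = 1*76317 + 15127 = 91444, q_7 = 1*6826 + 1353 = 8179.
  i=8: a_8=1, p_8 = 1*91444 + 76317 = 167761, q_8 = 1*8179 + 6826 = 15005.
  i=9: a_9=5, p_9 = 5*167761 + 91444 = 930249, q_9 = 5*15005 + 8179 = 83204.
Indeed p_4^2 - 125*q_4^2 = 465124 - 465125 = -1, not +1.
Check: 930249^2 - 125*83204^2 = 865363202001 - 865363202000 = 1, so (x, y) = (930249, 83204) solves the equation, and by the theorem it is the least positive solution.

(x, y) = (930249, 83204)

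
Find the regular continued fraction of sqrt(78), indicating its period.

[8; (1, 4, 1, 16)]

Write x_i = (sqrt(78) + m_i)/d_i with (m_0, d_0) = (0, 1). a_0 = floor(sqrt(78)) = 8, since 8^2 = 64 <= 78 < 81 = 9^2.
Iterate m_{i+1} = d_i*a_i - m_i, d_{i+1} = (78 - m_{i+1}^2)/d_i, a_{i+1} = floor((a_0 + m_{i+1})/d_{i+1}):
  m_1 = 1*8 - 0 = 8, d_1 = (78 - 8^2)/1 = 14/1 = 14, a_1 = floor((8 + 8)/14) = 1.
  m_2 = 14*1 - 8 = 6, d_2 = (78 - 6^2)/14 = 42/14 = 3, a_2 = floor((8 + 6)/3) = 4.
  m_3 = 3*4 - 6 = 6, d_3 = (78 - 6^2)/3 = 42/3 = 14, a_3 = floor((8 + 6)/14) = 1.
  m_4 = 14*1 - 6 = 8, d_4 = (78 - 8^2)/14 = 14/14 = 1, a_4 = floor((8 + 8)/1) = 16.
  m_5 = 1*16 - 8 = 8, d_5 = (78 - 8^2)/1 = 14/1 = 14: (m_5, d_5) = (m_1, d_1) = (8, 14), so from here the quotients repeat a_1, ..., a_4; the period length is 4.
Hence the expansion of sqrt(78) is a_0 = 8 followed by the repeating block 1, 4, 1, 16 (period 4).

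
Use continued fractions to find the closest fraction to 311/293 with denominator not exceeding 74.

Expand x = 311/293 as a continued fraction with the Euclidean algorithm:
  311 = 1*293 + 18, so a_0 = 1.
  293 = 16*18 + 5, so a_1 = 16.
  18 = 3*5 + 3, so a_2 = 3.
  5 = 1*3 + 2, so a_3 = 1.
  3 = 1*2 + 1, so a_4 = 1.
  2 = 2*1 + 0, so a_5 = 2.
so x = [1; 16, 3, 1, 1, 2].
Convergents (p_i = a_i*p_{i-1} + p_{i-2}, q_i = a_i*q_{i-1} + q_{i-2} with p_{-2}=0, p_{-1}=1, q_{-2}=1, q_{-1}=0), until the denominator exceeds 74:
  i=0: a_0=1, p_0 = 1*1 + 0 = 1, q_0 = 1*0 + 1 = 1.
  i=1: a_1=16, p_1 = 16*1 + 1 = 17, q_1 = 16*1 + 0 = 16.
  i=2: a_2=3, p_2 = 3*17 + 1 = 52, q_2 = 3*16 + 1 = 49.
  i=3: a_3=1, p_3 = 1*52 + 17 = 69, q_3 = 1*49 + 16 = 65.
  i=4: a_4=1, p_4 = 1*69 + 52 = 121, q_4 = 1*65 + 49 = 114.
q_4 = 114 > 74, so the last convergent with denominator <= 74 is p_3/q_3 = 69/65.
The closest fraction with denominator <= 74 is either p_3/q_3 or the intermediate fraction (k*p_3 + p_2)/(k*q_3 + q_2) with the largest k >= 1 whose denominator stays <= 74; these approach x as k grows, and every other convergent or intermediate fraction in range is farther away.
Largest k: floor((74 - q_2)/q_3) = floor((74 - 49)/65) = 0.
Since k = 0, no intermediate fraction beyond p_3/q_3 has denominator <= 74, so the convergent 69/65 is the closest (its error is |311*65 - 69*293|/(293*65) = 2/19045).

69/65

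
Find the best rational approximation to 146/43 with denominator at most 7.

Expand x = 146/43 as a continued fraction with the Euclidean algorithm:
  146 = 3*43 + 17, so a_0 = 3.
  43 = 2*17 + 9, so a_1 = 2.
  17 = 1*9 + 8, so a_2 = 1.
  9 = 1*8 + 1, so a_3 = 1.
  8 = 8*1 + 0, so a_4 = 8.
so x = [3; 2, 1, 1, 8].
Convergents (p_i = a_i*p_{i-1} + p_{i-2}, q_i = a_i*q_{i-1} + q_{i-2} with p_{-2}=0, p_{-1}=1, q_{-2}=1, q_{-1}=0), until the denominator exceeds 7:
  i=0: a_0=3, p_0 = 3*1 + 0 = 3, q_0 = 3*0 + 1 = 1.
  i=1: a_1=2, p_1 = 2*3 + 1 = 7, q_1 = 2*1 + 0 = 2.
  i=2: a_2=1, p_2 = 1*7 + 3 = 10, q_2 = 1*2 + 1 = 3.
  i=3: a_3=1, p_3 = 1*10 + 7 = 17, q_3 = 1*3 + 2 = 5.
  i=4: a_4=8, p_4 = 8*17 + 10 = 146, q_4 = 8*5 + 3 = 43.
q_4 = 43 > 7, so the last convergent with denominator <= 7 is p_3/q_3 = 17/5.
The closest fraction with denominator <= 7 is either p_3/q_3 or the intermediate fraction (k*p_3 + p_2)/(k*q_3 + q_2) with the largest k >= 1 whose denominator stays <= 7; these approach x as k grows, and every other convergent or intermediate fraction in range is farther away.
Largest k: floor((7 - q_2)/q_3) = floor((7 - 3)/5) = 0.
Since k = 0, no intermediate fraction beyond p_3/q_3 has denominator <= 7, so the convergent 17/5 is the closest (its error is |146*5 - 17*43|/(43*5) = 1/215).

17/5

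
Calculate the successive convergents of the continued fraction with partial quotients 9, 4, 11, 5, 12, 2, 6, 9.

9/1, 37/4, 416/45, 2117/229, 25820/2793, 53757/5815, 348362/37683, 3189015/344962

Using the convergent recurrence p_i = a_i*p_{i-1} + p_{i-2}, q_i = a_i*q_{i-1} + q_{i-2} with p_{-2}=0, p_{-1}=1, q_{-2}=1, q_{-1}=0:
  i=0: a_0=9, p_0 = 9*1 + 0 = 9, q_0 = 9*0 + 1 = 1.
  i=1: a_1=4, p_1 = 4*9 + 1 = 37, q_1 = 4*1 + 0 = 4.
  i=2: a_2=11, p_2 = 11*37 + 9 = 416, q_2 = 11*4 + 1 = 45.
  i=3: a_3=5, p_3 = 5*416 + 37 = 2117, q_3 = 5*45 + 4 = 229.
  i=4: a_4=12, p_4 = 12*2117 + 416 = 25820, q_4 = 12*229 + 45 = 2793.
  i=5: a_5=2, p_5 = 2*25820 + 2117 = 53757, q_5 = 2*2793 + 229 = 5815.
  i=6: a_6=6, p_6 = 6*53757 + 25820 = 348362, q_6 = 6*5815 + 2793 = 37683.
  i=7: a_7=9, p_7 = 9*348362 + 53757 = 3189015, q_7 = 9*37683 + 5815 = 344962.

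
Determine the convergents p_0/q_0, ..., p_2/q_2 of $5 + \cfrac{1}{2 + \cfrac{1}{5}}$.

Using the convergent recurrence p_i = a_i*p_{i-1} + p_{i-2}, q_i = a_i*q_{i-1} + q_{i-2} with p_{-2}=0, p_{-1}=1, q_{-2}=1, q_{-1}=0:
  i=0: a_0=5, p_0 = 5*1 + 0 = 5, q_0 = 5*0 + 1 = 1.
  i=1: a_1=2, p_1 = 2*5 + 1 = 11, q_1 = 2*1 + 0 = 2.
  i=2: a_2=5, p_2 = 5*11 + 5 = 60, q_2 = 5*2 + 1 = 11.

5/1, 11/2, 60/11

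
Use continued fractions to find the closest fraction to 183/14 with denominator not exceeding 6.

Expand x = 183/14 as a continued fraction with the Euclidean algorithm:
  183 = 13*14 + 1, so a_0 = 13.
  14 = 14*1 + 0, so a_1 = 14.
so x = [13; 14].
Convergents (p_i = a_i*p_{i-1} + p_{i-2}, q_i = a_i*q_{i-1} + q_{i-2} with p_{-2}=0, p_{-1}=1, q_{-2}=1, q_{-1}=0), until the denominator exceeds 6:
  i=0: a_0=13, p_0 = 13*1 + 0 = 13, q_0 = 13*0 + 1 = 1.
  i=1: a_1=14, p_1 = 14*13 + 1 = 183, q_1 = 14*1 + 0 = 14.
q_1 = 14 > 6, so the last convergent with denominator <= 6 is p_0/q_0 = 13/1.
The closest fraction with denominator <= 6 is either p_0/q_0 or the intermediate fraction (k*p_0 + p_{-1})/(k*q_0 + q_{-1}) with the largest k >= 1 whose denominator stays <= 6; these approach x as k grows, and every other convergent or intermediate fraction in range is farther away.
Largest k: floor((6 - q_{-1})/q_0) = floor((6 - 0)/1) = 6 (using the seeds p_{-1} = 1, q_{-1} = 0).
That gives (6*13 + 1)/(6*1 + 0) = 79/6.
Compare the errors: |x - 13/1| = |183*1 - 13*14|/(14*1) = 1/14, and |x - 79/6| = |183*6 - 79*14|/(14*6) = 8/84.
Cross-multiplying, 1*84 = 84 < 112 = 8*14, so 1/14 is smaller: the convergent 13/1 is closer to x than 79/6.

13/1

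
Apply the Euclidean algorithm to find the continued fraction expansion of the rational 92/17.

[5; 2, 2, 3]

Run the Euclidean algorithm on 92 and 17; the successive quotients are the partial quotients a_0, a_1, ... (each step inverts the fractional part left over by the previous one):
  92 = 5*17 + 7, so a_0 = 5.
  17 = 2*7 + 3, so a_1 = 2.
  7 = 2*3 + 1, so a_2 = 2.
  3 = 3*1 + 0, so a_3 = 3.
The remainder reaches 0 after 4 divisions, so the expansion has 4 partial quotients, read off in order.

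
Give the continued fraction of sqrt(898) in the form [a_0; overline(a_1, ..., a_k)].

Write x_i = (sqrt(898) + m_i)/d_i with (m_0, d_0) = (0, 1). a_0 = floor(sqrt(898)) = 29, since 29^2 = 841 <= 898 < 900 = 30^2.
Iterate m_{i+1} = d_i*a_i - m_i, d_{i+1} = (898 - m_{i+1}^2)/d_i, a_{i+1} = floor((a_0 + m_{i+1})/d_{i+1}):
  m_1 = 1*29 - 0 = 29, d_1 = (898 - 29^2)/1 = 57/1 = 57, a_1 = floor((29 + 29)/57) = 1.
  m_2 = 57*1 - 29 = 28, d_2 = (898 - 28^2)/57 = 114/57 = 2, a_2 = floor((29 + 28)/2) = 28.
  m_3 = 2*28 - 28 = 28, d_3 = (898 - 28^2)/2 = 114/2 = 57, a_3 = floor((29 + 28)/57) = 1.
  m_4 = 57*1 - 28 = 29, d_4 = (898 - 29^2)/57 = 57/57 = 1, a_4 = floor((29 + 29)/1) = 58.
  m_5 = 1*58 - 29 = 29, d_5 = (898 - 29^2)/1 = 57/1 = 57: (m_5, d_5) = (m_1, d_1) = (29, 57), so from here the quotients repeat a_1, ..., a_4; the period length is 4.
Hence the expansion of sqrt(898) is a_0 = 29 followed by the repeating block 1, 28, 1, 58 (period 4).

[29; overline(1, 28, 1, 58)]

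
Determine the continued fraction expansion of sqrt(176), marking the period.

Write x_i = (sqrt(176) + m_i)/d_i with (m_0, d_0) = (0, 1). a_0 = floor(sqrt(176)) = 13, since 13^2 = 169 <= 176 < 196 = 14^2.
Iterate m_{i+1} = d_i*a_i - m_i, d_{i+1} = (176 - m_{i+1}^2)/d_i, a_{i+1} = floor((a_0 + m_{i+1})/d_{i+1}):
  m_1 = 1*13 - 0 = 13, d_1 = (176 - 13^2)/1 = 7/1 = 7, a_1 = floor((13 + 13)/7) = 3.
  m_2 = 7*3 - 13 = 8, d_2 = (176 - 8^2)/7 = 112/7 = 16, a_2 = floor((13 + 8)/16) = 1.
  m_3 = 16*1 - 8 = 8, d_3 = (176 - 8^2)/16 = 112/16 = 7, a_3 = floor((13 + 8)/7) = 3.
  m_4 = 7*3 - 8 = 13, d_4 = (176 - 13^2)/7 = 7/7 = 1, a_4 = floor((13 + 13)/1) = 26.
  m_5 = 1*26 - 13 = 13, d_5 = (176 - 13^2)/1 = 7/1 = 7: (m_5, d_5) = (m_1, d_1) = (13, 7), so from here the quotients repeat a_1, ..., a_4; the period length is 4.
Hence the expansion of sqrt(176) is a_0 = 13 followed by the repeating block 3, 1, 3, 26 (period 4).

[13; (3, 1, 3, 26)]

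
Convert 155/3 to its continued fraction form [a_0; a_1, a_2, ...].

Run the Euclidean algorithm on 155 and 3; the successive quotients are the partial quotients a_0, a_1, ... (each step inverts the fractional part left over by the previous one):
  155 = 51*3 + 2, so a_0 = 51.
  3 = 1*2 + 1, so a_1 = 1.
  2 = 2*1 + 0, so a_2 = 2.
The remainder reaches 0 after 3 divisions, so the expansion has 3 partial quotients, read off in order.

[51; 1, 2]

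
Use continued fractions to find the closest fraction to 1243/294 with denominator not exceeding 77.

Expand x = 1243/294 as a continued fraction with the Euclidean algorithm:
  1243 = 4*294 + 67, so a_0 = 4.
  294 = 4*67 + 26, so a_1 = 4.
  67 = 2*26 + 15, so a_2 = 2.
  26 = 1*15 + 11, so a_3 = 1.
  15 = 1*11 + 4, so a_4 = 1.
  11 = 2*4 + 3, so a_5 = 2.
  4 = 1*3 + 1, so a_6 = 1.
  3 = 3*1 + 0, so a_7 = 3.
so x = [4; 4, 2, 1, 1, 2, 1, 3].
Convergents (p_i = a_i*p_{i-1} + p_{i-2}, q_i = a_i*q_{i-1} + q_{i-2} with p_{-2}=0, p_{-1}=1, q_{-2}=1, q_{-1}=0), until the denominator exceeds 77:
  i=0: a_0=4, p_0 = 4*1 + 0 = 4, q_0 = 4*0 + 1 = 1.
  i=1: a_1=4, p_1 = 4*4 + 1 = 17, q_1 = 4*1 + 0 = 4.
  i=2: a_2=2, p_2 = 2*17 + 4 = 38, q_2 = 2*4 + 1 = 9.
  i=3: a_3=1, p_3 = 1*38 + 17 = 55, q_3 = 1*9 + 4 = 13.
  i=4: a_4=1, p_4 = 1*55 + 38 = 93, q_4 = 1*13 + 9 = 22.
  i=5: a_5=2, p_5 = 2*93 + 55 = 241, q_5 = 2*22 + 13 = 57.
  i=6: a_6=1, p_6 = 1*241 + 93 = 334, q_6 = 1*57 + 22 = 79.
q_6 = 79 > 77, so the last convergent with denominator <= 77 is p_5/q_5 = 241/57.
The closest fraction with denominator <= 77 is either p_5/q_5 or the intermediate fraction (k*p_5 + p_4)/(k*q_5 + q_4) with the largest k >= 1 whose denominator stays <= 77; these approach x as k grows, and every other convergent or intermediate fraction in range is farther away.
Largest k: floor((77 - q_4)/q_5) = floor((77 - 22)/57) = 0.
Since k = 0, no intermediate fraction beyond p_5/q_5 has denominator <= 77, so the convergent 241/57 is the closest (its error is |1243*57 - 241*294|/(294*57) = 3/16758).

241/57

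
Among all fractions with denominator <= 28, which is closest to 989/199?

Expand x = 989/199 as a continued fraction with the Euclidean algorithm:
  989 = 4*199 + 193, so a_0 = 4.
  199 = 1*193 + 6, so a_1 = 1.
  193 = 32*6 + 1, so a_2 = 32.
  6 = 6*1 + 0, so a_3 = 6.
so x = [4; 1, 32, 6].
Convergents (p_i = a_i*p_{i-1} + p_{i-2}, q_i = a_i*q_{i-1} + q_{i-2} with p_{-2}=0, p_{-1}=1, q_{-2}=1, q_{-1}=0), until the denominator exceeds 28:
  i=0: a_0=4, p_0 = 4*1 + 0 = 4, q_0 = 4*0 + 1 = 1.
  i=1: a_1=1, p_1 = 1*4 + 1 = 5, q_1 = 1*1 + 0 = 1.
  i=2: a_2=32, p_2 = 32*5 + 4 = 164, q_2 = 32*1 + 1 = 33.
q_2 = 33 > 28, so the last convergent with denominator <= 28 is p_1/q_1 = 5/1.
The closest fraction with denominator <= 28 is either p_1/q_1 or the intermediate fraction (k*p_1 + p_0)/(k*q_1 + q_0) with the largest k >= 1 whose denominator stays <= 28; these approach x as k grows, and every other convergent or intermediate fraction in range is farther away.
Largest k: floor((28 - q_0)/q_1) = floor((28 - 1)/1) = 27.
That gives (27*5 + 4)/(27*1 + 1) = 139/28.
Compare the errors: |x - 5/1| = |989*1 - 5*199|/(199*1) = 6/199, and |x - 139/28| = |989*28 - 139*199|/(199*28) = 31/5572.
Cross-multiplying, 31*199 = 6169 < 33432 = 6*5572, so 31/5572 is smaller: the intermediate fraction 139/28 is closer to x than 5/1.

139/28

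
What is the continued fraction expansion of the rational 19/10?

Run the Euclidean algorithm on 19 and 10; the successive quotients are the partial quotients a_0, a_1, ... (each step inverts the fractional part left over by the previous one):
  19 = 1*10 + 9, so a_0 = 1.
  10 = 1*9 + 1, so a_1 = 1.
  9 = 9*1 + 0, so a_2 = 9.
The remainder reaches 0 after 3 divisions, so the expansion has 3 partial quotients, read off in order.

[1; 1, 9]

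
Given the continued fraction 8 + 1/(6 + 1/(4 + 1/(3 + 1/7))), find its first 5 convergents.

Using the convergent recurrence p_i = a_i*p_{i-1} + p_{i-2}, q_i = a_i*q_{i-1} + q_{i-2} with p_{-2}=0, p_{-1}=1, q_{-2}=1, q_{-1}=0:
  i=0: a_0=8, p_0 = 8*1 + 0 = 8, q_0 = 8*0 + 1 = 1.
  i=1: a_1=6, p_1 = 6*8 + 1 = 49, q_1 = 6*1 + 0 = 6.
  i=2: a_2=4, p_2 = 4*49 + 8 = 204, q_2 = 4*6 + 1 = 25.
  i=3: a_3=3, p_3 = 3*204 + 49 = 661, q_3 = 3*25 + 6 = 81.
  i=4: a_4=7, p_4 = 7*661 + 204 = 4831, q_4 = 7*81 + 25 = 592.

8/1, 49/6, 204/25, 661/81, 4831/592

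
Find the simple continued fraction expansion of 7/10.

[0; 1, 2, 3]

Run the Euclidean algorithm on 7 and 10; the successive quotients are the partial quotients a_0, a_1, ... (each step inverts the fractional part left over by the previous one):
  7 = 0*10 + 7, so a_0 = 0.
  10 = 1*7 + 3, so a_1 = 1.
  7 = 2*3 + 1, so a_2 = 2.
  3 = 3*1 + 0, so a_3 = 3.
The remainder reaches 0 after 4 divisions, so the expansion has 4 partial quotients, read off in order.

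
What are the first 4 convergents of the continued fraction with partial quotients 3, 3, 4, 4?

Using the convergent recurrence p_i = a_i*p_{i-1} + p_{i-2}, q_i = a_i*q_{i-1} + q_{i-2} with p_{-2}=0, p_{-1}=1, q_{-2}=1, q_{-1}=0:
  i=0: a_0=3, p_0 = 3*1 + 0 = 3, q_0 = 3*0 + 1 = 1.
  i=1: a_1=3, p_1 = 3*3 + 1 = 10, q_1 = 3*1 + 0 = 3.
  i=2: a_2=4, p_2 = 4*10 + 3 = 43, q_2 = 4*3 + 1 = 13.
  i=3: a_3=4, p_3 = 4*43 + 10 = 182, q_3 = 4*13 + 3 = 55.

3/1, 10/3, 43/13, 182/55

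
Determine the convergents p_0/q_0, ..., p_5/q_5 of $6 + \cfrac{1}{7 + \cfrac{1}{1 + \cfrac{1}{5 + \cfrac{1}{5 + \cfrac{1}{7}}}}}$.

Using the convergent recurrence p_i = a_i*p_{i-1} + p_{i-2}, q_i = a_i*q_{i-1} + q_{i-2} with p_{-2}=0, p_{-1}=1, q_{-2}=1, q_{-1}=0:
  i=0: a_0=6, p_0 = 6*1 + 0 = 6, q_0 = 6*0 + 1 = 1.
  i=1: a_1=7, p_1 = 7*6 + 1 = 43, q_1 = 7*1 + 0 = 7.
  i=2: a_2=1, p_2 = 1*43 + 6 = 49, q_2 = 1*7 + 1 = 8.
  i=3: a_3=5, p_3 = 5*49 + 43 = 288, q_3 = 5*8 + 7 = 47.
  i=4: a_4=5, p_4 = 5*288 + 49 = 1489, q_4 = 5*47 + 8 = 243.
  i=5: a_5=7, p_5 = 7*1489 + 288 = 10711, q_5 = 7*243 + 47 = 1748.

6/1, 43/7, 49/8, 288/47, 1489/243, 10711/1748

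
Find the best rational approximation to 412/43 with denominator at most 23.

115/12

Expand x = 412/43 as a continued fraction with the Euclidean algorithm:
  412 = 9*43 + 25, so a_0 = 9.
  43 = 1*25 + 18, so a_1 = 1.
  25 = 1*18 + 7, so a_2 = 1.
  18 = 2*7 + 4, so a_3 = 2.
  7 = 1*4 + 3, so a_4 = 1.
  4 = 1*3 + 1, so a_5 = 1.
  3 = 3*1 + 0, so a_6 = 3.
so x = [9; 1, 1, 2, 1, 1, 3].
Convergents (p_i = a_i*p_{i-1} + p_{i-2}, q_i = a_i*q_{i-1} + q_{i-2} with p_{-2}=0, p_{-1}=1, q_{-2}=1, q_{-1}=0), until the denominator exceeds 23:
  i=0: a_0=9, p_0 = 9*1 + 0 = 9, q_0 = 9*0 + 1 = 1.
  i=1: a_1=1, p_1 = 1*9 + 1 = 10, q_1 = 1*1 + 0 = 1.
  i=2: a_2=1, p_2 = 1*10 + 9 = 19, q_2 = 1*1 + 1 = 2.
  i=3: a_3=2, p_3 = 2*19 + 10 = 48, q_3 = 2*2 + 1 = 5.
  i=4: a_4=1, p_4 = 1*48 + 19 = 67, q_4 = 1*5 + 2 = 7.
  i=5: a_5=1, p_5 = 1*67 + 48 = 115, q_5 = 1*7 + 5 = 12.
  i=6: a_6=3, p_6 = 3*115 + 67 = 412, q_6 = 3*12 + 7 = 43.
q_6 = 43 > 23, so the last convergent with denominator <= 23 is p_5/q_5 = 115/12.
The closest fraction with denominator <= 23 is either p_5/q_5 or the intermediate fraction (k*p_5 + p_4)/(k*q_5 + q_4) with the largest k >= 1 whose denominator stays <= 23; these approach x as k grows, and every other convergent or intermediate fraction in range is farther away.
Largest k: floor((23 - q_4)/q_5) = floor((23 - 7)/12) = 1.
That gives (1*115 + 67)/(1*12 + 7) = 182/19.
Compare the errors: |x - 115/12| = |412*12 - 115*43|/(43*12) = 1/516, and |x - 182/19| = |412*19 - 182*43|/(43*19) = 2/817.
Cross-multiplying, 1*817 = 817 < 1032 = 2*516, so 1/516 is smaller: the convergent 115/12 is closer to x than 182/19.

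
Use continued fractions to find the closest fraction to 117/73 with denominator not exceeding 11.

8/5

Expand x = 117/73 as a continued fraction with the Euclidean algorithm:
  117 = 1*73 + 44, so a_0 = 1.
  73 = 1*44 + 29, so a_1 = 1.
  44 = 1*29 + 15, so a_2 = 1.
  29 = 1*15 + 14, so a_3 = 1.
  15 = 1*14 + 1, so a_4 = 1.
  14 = 14*1 + 0, so a_5 = 14.
so x = [1; 1, 1, 1, 1, 14].
Convergents (p_i = a_i*p_{i-1} + p_{i-2}, q_i = a_i*q_{i-1} + q_{i-2} with p_{-2}=0, p_{-1}=1, q_{-2}=1, q_{-1}=0), until the denominator exceeds 11:
  i=0: a_0=1, p_0 = 1*1 + 0 = 1, q_0 = 1*0 + 1 = 1.
  i=1: a_1=1, p_1 = 1*1 + 1 = 2, q_1 = 1*1 + 0 = 1.
  i=2: a_2=1, p_2 = 1*2 + 1 = 3, q_2 = 1*1 + 1 = 2.
  i=3: a_3=1, p_3 = 1*3 + 2 = 5, q_3 = 1*2 + 1 = 3.
  i=4: a_4=1, p_4 = 1*5 + 3 = 8, q_4 = 1*3 + 2 = 5.
  i=5: a_5=14, p_5 = 14*8 + 5 = 117, q_5 = 14*5 + 3 = 73.
q_5 = 73 > 11, so the last convergent with denominator <= 11 is p_4/q_4 = 8/5.
The closest fraction with denominator <= 11 is either p_4/q_4 or the intermediate fraction (k*p_4 + p_3)/(k*q_4 + q_3) with the largest k >= 1 whose denominator stays <= 11; these approach x as k grows, and every other convergent or intermediate fraction in range is farther away.
Largest k: floor((11 - q_3)/q_4) = floor((11 - 3)/5) = 1.
That gives (1*8 + 5)/(1*5 + 3) = 13/8.
Compare the errors: |x - 8/5| = |117*5 - 8*73|/(73*5) = 1/365, and |x - 13/8| = |117*8 - 13*73|/(73*8) = 13/584.
Cross-multiplying, 1*584 = 584 < 4745 = 13*365, so 1/365 is smaller: the convergent 8/5 is closer to x than 13/8.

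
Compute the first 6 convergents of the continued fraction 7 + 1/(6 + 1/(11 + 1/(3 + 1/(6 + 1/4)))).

7/1, 43/6, 480/67, 1483/207, 9378/1309, 38995/5443

Using the convergent recurrence p_i = a_i*p_{i-1} + p_{i-2}, q_i = a_i*q_{i-1} + q_{i-2} with p_{-2}=0, p_{-1}=1, q_{-2}=1, q_{-1}=0:
  i=0: a_0=7, p_0 = 7*1 + 0 = 7, q_0 = 7*0 + 1 = 1.
  i=1: a_1=6, p_1 = 6*7 + 1 = 43, q_1 = 6*1 + 0 = 6.
  i=2: a_2=11, p_2 = 11*43 + 7 = 480, q_2 = 11*6 + 1 = 67.
  i=3: a_3=3, p_3 = 3*480 + 43 = 1483, q_3 = 3*67 + 6 = 207.
  i=4: a_4=6, p_4 = 6*1483 + 480 = 9378, q_4 = 6*207 + 67 = 1309.
  i=5: a_5=4, p_5 = 4*9378 + 1483 = 38995, q_5 = 4*1309 + 207 = 5443.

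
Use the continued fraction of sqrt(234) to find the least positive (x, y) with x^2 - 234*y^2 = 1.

First expand sqrt(234) as a continued fraction. With x_i = (sqrt(234) + m_i)/d_i and (m_0, d_0) = (0, 1): a_0 = floor(sqrt(234)) = 15, since 15^2 = 225 <= 234 < 256 = 16^2.
Iterate m_{i+1} = d_i*a_i - m_i, d_{i+1} = (234 - m_{i+1}^2)/d_i, a_{i+1} = floor((a_0 + m_{i+1})/d_{i+1}):
  m_1 = 1*15 - 0 = 15, d_1 = (234 - 15^2)/1 = 9/1 = 9, a_1 = floor((15 + 15)/9) = 3.
  m_2 = 9*3 - 15 = 12, d_2 = (234 - 12^2)/9 = 90/9 = 10, a_2 = floor((15 + 12)/10) = 2.
  m_3 = 10*2 - 12 = 8, d_3 = (234 - 8^2)/10 = 170/10 = 17, a_3 = floor((15 + 8)/17) = 1.
  m_4 = 17*1 - 8 = 9, d_4 = (234 - 9^2)/17 = 153/17 = 9, a_4 = floor((15 + 9)/9) = 2.
  m_5 = 9*2 - 9 = 9, d_5 = (234 - 9^2)/9 = 153/9 = 17, a_5 = floor((15 + 9)/17) = 1.
  m_6 = 17*1 - 9 = 8, d_6 = (234 - 8^2)/17 = 170/17 = 10, a_6 = floor((15 + 8)/10) = 2.
  m_7 = 10*2 - 8 = 12, d_7 = (234 - 12^2)/10 = 90/10 = 9, a_7 = floor((15 + 12)/9) = 3.
  m_8 = 9*3 - 12 = 15, d_8 = (234 - 15^2)/9 = 9/9 = 1, a_8 = floor((15 + 15)/1) = 30.
  m_9 = 1*30 - 15 = 15, d_9 = (234 - 15^2)/1 = 9/1 = 9: (m_9, d_9) = (m_1, d_1) = (15, 9), so from here the quotients repeat a_1, ..., a_8; the period length is 8.
So sqrt(234) = [15; (3, 2, 1, 2, 1, 2, 3, 30)] with period length k = 8.
k is even, so the fundamental solution of x^2 - 234y^2 = 1 is (p_{k-1}, q_{k-1}) = (p_7, q_7); compute convergents through index 7.
Convergents (p_i = a_i*p_{i-1} + p_{i-2}, q_i = a_i*q_{i-1} + q_{i-2} with p_{-2}=0, p_{-1}=1, q_{-2}=1, q_{-1}=0):
  i=0: a_0=15, p_0 = 15*1 + 0 = 15, q_0 = 15*0 + 1 = 1.
  i=1: a_1=3, p_1 = 3*15 + 1 = 46, q_1 = 3*1 + 0 = 3.
  i=2: a_2=2, p_2 = 2*46 + 15 = 107, q_2 = 2*3 + 1 = 7.
  i=3: a_3=1, p_3 = 1*107 + 46 = 153, q_3 = 1*7 + 3 = 10.
  i=4: a_4=2, p_4 = 2*153 + 107 = 413, q_4 = 2*10 + 7 = 27.
  i=5: a_5=1, p_5 = 1*413 + 153 = 566, q_5 = 1*27 + 10 = 37.
  i=6: a_6=2, p_6 = 2*566 + 413 = 1545, q_6 = 2*37 + 27 = 101.
  i=7: a_7=3, p_7 = 3*1545 + 566 = 5201, q_7 = 3*101 + 37 = 340.
Check: 5201^2 - 234*340^2 = 27050401 - 27050400 = 1, so (x, y) = (5201, 340) solves the equation, and by the theorem it is the least positive solution.

(x, y) = (5201, 340)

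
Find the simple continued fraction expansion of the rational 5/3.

[1; 1, 2]

Run the Euclidean algorithm on 5 and 3; the successive quotients are the partial quotients a_0, a_1, ... (each step inverts the fractional part left over by the previous one):
  5 = 1*3 + 2, so a_0 = 1.
  3 = 1*2 + 1, so a_1 = 1.
  2 = 2*1 + 0, so a_2 = 2.
The remainder reaches 0 after 3 divisions, so the expansion has 3 partial quotients, read off in order.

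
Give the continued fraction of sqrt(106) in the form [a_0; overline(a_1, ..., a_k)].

[10; overline(3, 2, 1, 1, 1, 1, 2, 3, 20)]

Write x_i = (sqrt(106) + m_i)/d_i with (m_0, d_0) = (0, 1). a_0 = floor(sqrt(106)) = 10, since 10^2 = 100 <= 106 < 121 = 11^2.
Iterate m_{i+1} = d_i*a_i - m_i, d_{i+1} = (106 - m_{i+1}^2)/d_i, a_{i+1} = floor((a_0 + m_{i+1})/d_{i+1}):
  m_1 = 1*10 - 0 = 10, d_1 = (106 - 10^2)/1 = 6/1 = 6, a_1 = floor((10 + 10)/6) = 3.
  m_2 = 6*3 - 10 = 8, d_2 = (106 - 8^2)/6 = 42/6 = 7, a_2 = floor((10 + 8)/7) = 2.
  m_3 = 7*2 - 8 = 6, d_3 = (106 - 6^2)/7 = 70/7 = 10, a_3 = floor((10 + 6)/10) = 1.
  m_4 = 10*1 - 6 = 4, d_4 = (106 - 4^2)/10 = 90/10 = 9, a_4 = floor((10 + 4)/9) = 1.
  m_5 = 9*1 - 4 = 5, d_5 = (106 - 5^2)/9 = 81/9 = 9, a_5 = floor((10 + 5)/9) = 1.
  m_6 = 9*1 - 5 = 4, d_6 = (106 - 4^2)/9 = 90/9 = 10, a_6 = floor((10 + 4)/10) = 1.
  m_7 = 10*1 - 4 = 6, d_7 = (106 - 6^2)/10 = 70/10 = 7, a_7 = floor((10 + 6)/7) = 2.
  m_8 = 7*2 - 6 = 8, d_8 = (106 - 8^2)/7 = 42/7 = 6, a_8 = floor((10 + 8)/6) = 3.
  m_9 = 6*3 - 8 = 10, d_9 = (106 - 10^2)/6 = 6/6 = 1, a_9 = floor((10 + 10)/1) = 20.
  m_10 = 1*20 - 10 = 10, d_10 = (106 - 10^2)/1 = 6/1 = 6: (m_10, d_10) = (m_1, d_1) = (10, 6), so from here the quotients repeat a_1, ..., a_9; the period length is 9.
Hence the expansion of sqrt(106) is a_0 = 10 followed by the repeating block 3, 2, 1, 1, 1, 1, 2, 3, 20 (period 9).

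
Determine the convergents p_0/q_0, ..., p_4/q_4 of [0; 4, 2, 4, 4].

Using the convergent recurrence p_i = a_i*p_{i-1} + p_{i-2}, q_i = a_i*q_{i-1} + q_{i-2} with p_{-2}=0, p_{-1}=1, q_{-2}=1, q_{-1}=0:
  i=0: a_0=0, p_0 = 0*1 + 0 = 0, q_0 = 0*0 + 1 = 1.
  i=1: a_1=4, p_1 = 4*0 + 1 = 1, q_1 = 4*1 + 0 = 4.
  i=2: a_2=2, p_2 = 2*1 + 0 = 2, q_2 = 2*4 + 1 = 9.
  i=3: a_3=4, p_3 = 4*2 + 1 = 9, q_3 = 4*9 + 4 = 40.
  i=4: a_4=4, p_4 = 4*9 + 2 = 38, q_4 = 4*40 + 9 = 169.

0/1, 1/4, 2/9, 9/40, 38/169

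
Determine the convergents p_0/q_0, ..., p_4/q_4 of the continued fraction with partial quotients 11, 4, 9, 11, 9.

Using the convergent recurrence p_i = a_i*p_{i-1} + p_{i-2}, q_i = a_i*q_{i-1} + q_{i-2} with p_{-2}=0, p_{-1}=1, q_{-2}=1, q_{-1}=0:
  i=0: a_0=11, p_0 = 11*1 + 0 = 11, q_0 = 11*0 + 1 = 1.
  i=1: a_1=4, p_1 = 4*11 + 1 = 45, q_1 = 4*1 + 0 = 4.
  i=2: a_2=9, p_2 = 9*45 + 11 = 416, q_2 = 9*4 + 1 = 37.
  i=3: a_3=11, p_3 = 11*416 + 45 = 4621, q_3 = 11*37 + 4 = 411.
  i=4: a_4=9, p_4 = 9*4621 + 416 = 42005, q_4 = 9*411 + 37 = 3736.

11/1, 45/4, 416/37, 4621/411, 42005/3736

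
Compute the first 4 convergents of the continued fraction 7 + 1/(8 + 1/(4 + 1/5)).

Using the convergent recurrence p_i = a_i*p_{i-1} + p_{i-2}, q_i = a_i*q_{i-1} + q_{i-2} with p_{-2}=0, p_{-1}=1, q_{-2}=1, q_{-1}=0:
  i=0: a_0=7, p_0 = 7*1 + 0 = 7, q_0 = 7*0 + 1 = 1.
  i=1: a_1=8, p_1 = 8*7 + 1 = 57, q_1 = 8*1 + 0 = 8.
  i=2: a_2=4, p_2 = 4*57 + 7 = 235, q_2 = 4*8 + 1 = 33.
  i=3: a_3=5, p_3 = 5*235 + 57 = 1232, q_3 = 5*33 + 8 = 173.

7/1, 57/8, 235/33, 1232/173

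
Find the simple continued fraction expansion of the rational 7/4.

Run the Euclidean algorithm on 7 and 4; the successive quotients are the partial quotients a_0, a_1, ... (each step inverts the fractional part left over by the previous one):
  7 = 1*4 + 3, so a_0 = 1.
  4 = 1*3 + 1, so a_1 = 1.
  3 = 3*1 + 0, so a_2 = 3.
The remainder reaches 0 after 3 divisions, so the expansion has 3 partial quotients, read off in order.

[1; 1, 3]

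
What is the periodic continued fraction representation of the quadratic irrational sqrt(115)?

Write x_i = (sqrt(115) + m_i)/d_i with (m_0, d_0) = (0, 1). a_0 = floor(sqrt(115)) = 10, since 10^2 = 100 <= 115 < 121 = 11^2.
Iterate m_{i+1} = d_i*a_i - m_i, d_{i+1} = (115 - m_{i+1}^2)/d_i, a_{i+1} = floor((a_0 + m_{i+1})/d_{i+1}):
  m_1 = 1*10 - 0 = 10, d_1 = (115 - 10^2)/1 = 15/1 = 15, a_1 = floor((10 + 10)/15) = 1.
  m_2 = 15*1 - 10 = 5, d_2 = (115 - 5^2)/15 = 90/15 = 6, a_2 = floor((10 + 5)/6) = 2.
  m_3 = 6*2 - 5 = 7, d_3 = (115 - 7^2)/6 = 66/6 = 11, a_3 = floor((10 + 7)/11) = 1.
  m_4 = 11*1 - 7 = 4, d_4 = (115 - 4^2)/11 = 99/11 = 9, a_4 = floor((10 + 4)/9) = 1.
  m_5 = 9*1 - 4 = 5, d_5 = (115 - 5^2)/9 = 90/9 = 10, a_5 = floor((10 + 5)/10) = 1.
  m_6 = 10*1 - 5 = 5, d_6 = (115 - 5^2)/10 = 90/10 = 9, a_6 = floor((10 + 5)/9) = 1.
  m_7 = 9*1 - 5 = 4, d_7 = (115 - 4^2)/9 = 99/9 = 11, a_7 = floor((10 + 4)/11) = 1.
  m_8 = 11*1 - 4 = 7, d_8 = (115 - 7^2)/11 = 66/11 = 6, a_8 = floor((10 + 7)/6) = 2.
  m_9 = 6*2 - 7 = 5, d_9 = (115 - 5^2)/6 = 90/6 = 15, a_9 = floor((10 + 5)/15) = 1.
  m_10 = 15*1 - 5 = 10, d_10 = (115 - 10^2)/15 = 15/15 = 1, a_10 = floor((10 + 10)/1) = 20.
  m_11 = 1*20 - 10 = 10, d_11 = (115 - 10^2)/1 = 15/1 = 15: (m_11, d_11) = (m_1, d_1) = (10, 15), so from here the quotients repeat a_1, ..., a_10; the period length is 10.
Hence the expansion of sqrt(115) is a_0 = 10 followed by the repeating block 1, 2, 1, 1, 1, 1, 1, 2, 1, 20 (period 10).

[10; (1, 2, 1, 1, 1, 1, 1, 2, 1, 20)]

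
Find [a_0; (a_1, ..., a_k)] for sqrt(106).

Write x_i = (sqrt(106) + m_i)/d_i with (m_0, d_0) = (0, 1). a_0 = floor(sqrt(106)) = 10, since 10^2 = 100 <= 106 < 121 = 11^2.
Iterate m_{i+1} = d_i*a_i - m_i, d_{i+1} = (106 - m_{i+1}^2)/d_i, a_{i+1} = floor((a_0 + m_{i+1})/d_{i+1}):
  m_1 = 1*10 - 0 = 10, d_1 = (106 - 10^2)/1 = 6/1 = 6, a_1 = floor((10 + 10)/6) = 3.
  m_2 = 6*3 - 10 = 8, d_2 = (106 - 8^2)/6 = 42/6 = 7, a_2 = floor((10 + 8)/7) = 2.
  m_3 = 7*2 - 8 = 6, d_3 = (106 - 6^2)/7 = 70/7 = 10, a_3 = floor((10 + 6)/10) = 1.
  m_4 = 10*1 - 6 = 4, d_4 = (106 - 4^2)/10 = 90/10 = 9, a_4 = floor((10 + 4)/9) = 1.
  m_5 = 9*1 - 4 = 5, d_5 = (106 - 5^2)/9 = 81/9 = 9, a_5 = floor((10 + 5)/9) = 1.
  m_6 = 9*1 - 5 = 4, d_6 = (106 - 4^2)/9 = 90/9 = 10, a_6 = floor((10 + 4)/10) = 1.
  m_7 = 10*1 - 4 = 6, d_7 = (106 - 6^2)/10 = 70/10 = 7, a_7 = floor((10 + 6)/7) = 2.
  m_8 = 7*2 - 6 = 8, d_8 = (106 - 8^2)/7 = 42/7 = 6, a_8 = floor((10 + 8)/6) = 3.
  m_9 = 6*3 - 8 = 10, d_9 = (106 - 10^2)/6 = 6/6 = 1, a_9 = floor((10 + 10)/1) = 20.
  m_10 = 1*20 - 10 = 10, d_10 = (106 - 10^2)/1 = 6/1 = 6: (m_10, d_10) = (m_1, d_1) = (10, 6), so from here the quotients repeat a_1, ..., a_9; the period length is 9.
Hence the expansion of sqrt(106) is a_0 = 10 followed by the repeating block 3, 2, 1, 1, 1, 1, 2, 3, 20 (period 9).

[10; (3, 2, 1, 1, 1, 1, 2, 3, 20)]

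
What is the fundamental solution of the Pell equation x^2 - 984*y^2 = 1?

First expand sqrt(984) as a continued fraction. With x_i = (sqrt(984) + m_i)/d_i and (m_0, d_0) = (0, 1): a_0 = floor(sqrt(984)) = 31, since 31^2 = 961 <= 984 < 1024 = 32^2.
Iterate m_{i+1} = d_i*a_i - m_i, d_{i+1} = (984 - m_{i+1}^2)/d_i, a_{i+1} = floor((a_0 + m_{i+1})/d_{i+1}):
  m_1 = 1*31 - 0 = 31, d_1 = (984 - 31^2)/1 = 23/1 = 23, a_1 = floor((31 + 31)/23) = 2.
  m_2 = 23*2 - 31 = 15, d_2 = (984 - 15^2)/23 = 759/23 = 33, a_2 = floor((31 + 15)/33) = 1.
  m_3 = 33*1 - 15 = 18, d_3 = (984 - 18^2)/33 = 660/33 = 20, a_3 = floor((31 + 18)/20) = 2.
  m_4 = 20*2 - 18 = 22, d_4 = (984 - 22^2)/20 = 500/20 = 25, a_4 = floor((31 + 22)/25) = 2.
  m_5 = 25*2 - 22 = 28, d_5 = (984 - 28^2)/25 = 200/25 = 8, a_5 = floor((31 + 28)/8) = 7.
  m_6 = 8*7 - 28 = 28, d_6 = (984 - 28^2)/8 = 200/8 = 25, a_6 = floor((31 + 28)/25) = 2.
  m_7 = 25*2 - 28 = 22, d_7 = (984 - 22^2)/25 = 500/25 = 20, a_7 = floor((31 + 22)/20) = 2.
  m_8 = 20*2 - 22 = 18, d_8 = (984 - 18^2)/20 = 660/20 = 33, a_8 = floor((31 + 18)/33) = 1.
  m_9 = 33*1 - 18 = 15, d_9 = (984 - 15^2)/33 = 759/33 = 23, a_9 = floor((31 + 15)/23) = 2.
  m_10 = 23*2 - 15 = 31, d_10 = (984 - 31^2)/23 = 23/23 = 1, a_10 = floor((31 + 31)/1) = 62.
  m_11 = 1*62 - 31 = 31, d_11 = (984 - 31^2)/1 = 23/1 = 23: (m_11, d_11) = (m_1, d_1) = (31, 23), so from here the quotients repeat a_1, ..., a_10; the period length is 10.
So sqrt(984) = [31; (2, 1, 2, 2, 7, 2, 2, 1, 2, 62)] with period length k = 10.
k is even, so the fundamental solution of x^2 - 984y^2 = 1 is (p_{k-1}, q_{k-1}) = (p_9, q_9); compute convergents through index 9.
Convergents (p_i = a_i*p_{i-1} + p_{i-2}, q_i = a_i*q_{i-1} + q_{i-2} with p_{-2}=0, p_{-1}=1, q_{-2}=1, q_{-1}=0):
  i=0: a_0=31, p_0 = 31*1 + 0 = 31, q_0 = 31*0 + 1 = 1.
  i=1: a_1=2, p_1 = 2*31 + 1 = 63, q_1 = 2*1 + 0 = 2.
  i=2: a_2=1, p_2 = 1*63 + 31 = 94, q_2 = 1*2 + 1 = 3.
  i=3: a_3=2, p_3 = 2*94 + 63 = 251, q_3 = 2*3 + 2 = 8.
  i=4: a_4=2, p_4 = 2*251 + 94 = 596, q_4 = 2*8 + 3 = 19.
  i=5: a_5=7, p_5 = 7*596 + 251 = 4423, q_5 = 7*19 + 8 = 141.
  i=6: a_6=2, p_6 = 2*4423 + 596 = 9442, q_6 = 2*141 + 19 = 301.
  i=7: a_7=2, p_7 = 2*9442 + 4423 = 23307, q_7 = 2*301 + 141 = 743.
  i=8: a_8=1, p_8 = 1*23307 + 9442 = 32749, q_8 = 1*743 + 301 = 1044.
  i=9: a_9=2, p_9 = 2*32749 + 23307 = 88805, q_9 = 2*1044 + 743 = 2831.
Check: 88805^2 - 984*2831^2 = 7886328025 - 7886328024 = 1, so (x, y) = (88805, 2831) solves the equation, and by the theorem it is the least positive solution.

(x, y) = (88805, 2831)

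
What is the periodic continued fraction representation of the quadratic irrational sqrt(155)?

[12; (2, 4, 2, 24)]

Write x_i = (sqrt(155) + m_i)/d_i with (m_0, d_0) = (0, 1). a_0 = floor(sqrt(155)) = 12, since 12^2 = 144 <= 155 < 169 = 13^2.
Iterate m_{i+1} = d_i*a_i - m_i, d_{i+1} = (155 - m_{i+1}^2)/d_i, a_{i+1} = floor((a_0 + m_{i+1})/d_{i+1}):
  m_1 = 1*12 - 0 = 12, d_1 = (155 - 12^2)/1 = 11/1 = 11, a_1 = floor((12 + 12)/11) = 2.
  m_2 = 11*2 - 12 = 10, d_2 = (155 - 10^2)/11 = 55/11 = 5, a_2 = floor((12 + 10)/5) = 4.
  m_3 = 5*4 - 10 = 10, d_3 = (155 - 10^2)/5 = 55/5 = 11, a_3 = floor((12 + 10)/11) = 2.
  m_4 = 11*2 - 10 = 12, d_4 = (155 - 12^2)/11 = 11/11 = 1, a_4 = floor((12 + 12)/1) = 24.
  m_5 = 1*24 - 12 = 12, d_5 = (155 - 12^2)/1 = 11/1 = 11: (m_5, d_5) = (m_1, d_1) = (12, 11), so from here the quotients repeat a_1, ..., a_4; the period length is 4.
Hence the expansion of sqrt(155) is a_0 = 12 followed by the repeating block 2, 4, 2, 24 (period 4).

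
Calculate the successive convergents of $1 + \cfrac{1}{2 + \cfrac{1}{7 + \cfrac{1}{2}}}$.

1/1, 3/2, 22/15, 47/32

Using the convergent recurrence p_i = a_i*p_{i-1} + p_{i-2}, q_i = a_i*q_{i-1} + q_{i-2} with p_{-2}=0, p_{-1}=1, q_{-2}=1, q_{-1}=0:
  i=0: a_0=1, p_0 = 1*1 + 0 = 1, q_0 = 1*0 + 1 = 1.
  i=1: a_1=2, p_1 = 2*1 + 1 = 3, q_1 = 2*1 + 0 = 2.
  i=2: a_2=7, p_2 = 7*3 + 1 = 22, q_2 = 7*2 + 1 = 15.
  i=3: a_3=2, p_3 = 2*22 + 3 = 47, q_3 = 2*15 + 2 = 32.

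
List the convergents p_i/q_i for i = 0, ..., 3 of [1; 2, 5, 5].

1/1, 3/2, 16/11, 83/57

Using the convergent recurrence p_i = a_i*p_{i-1} + p_{i-2}, q_i = a_i*q_{i-1} + q_{i-2} with p_{-2}=0, p_{-1}=1, q_{-2}=1, q_{-1}=0:
  i=0: a_0=1, p_0 = 1*1 + 0 = 1, q_0 = 1*0 + 1 = 1.
  i=1: a_1=2, p_1 = 2*1 + 1 = 3, q_1 = 2*1 + 0 = 2.
  i=2: a_2=5, p_2 = 5*3 + 1 = 16, q_2 = 5*2 + 1 = 11.
  i=3: a_3=5, p_3 = 5*16 + 3 = 83, q_3 = 5*11 + 2 = 57.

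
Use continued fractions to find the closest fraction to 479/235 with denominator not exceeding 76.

Expand x = 479/235 as a continued fraction with the Euclidean algorithm:
  479 = 2*235 + 9, so a_0 = 2.
  235 = 26*9 + 1, so a_1 = 26.
  9 = 9*1 + 0, so a_2 = 9.
so x = [2; 26, 9].
Convergents (p_i = a_i*p_{i-1} + p_{i-2}, q_i = a_i*q_{i-1} + q_{i-2} with p_{-2}=0, p_{-1}=1, q_{-2}=1, q_{-1}=0), until the denominator exceeds 76:
  i=0: a_0=2, p_0 = 2*1 + 0 = 2, q_0 = 2*0 + 1 = 1.
  i=1: a_1=26, p_1 = 26*2 + 1 = 53, q_1 = 26*1 + 0 = 26.
  i=2: a_2=9, p_2 = 9*53 + 2 = 479, q_2 = 9*26 + 1 = 235.
q_2 = 235 > 76, so the last convergent with denominator <= 76 is p_1/q_1 = 53/26.
The closest fraction with denominator <= 76 is either p_1/q_1 or the intermediate fraction (k*p_1 + p_0)/(k*q_1 + q_0) with the largest k >= 1 whose denominator stays <= 76; these approach x as k grows, and every other convergent or intermediate fraction in range is farther away.
Largest k: floor((76 - q_0)/q_1) = floor((76 - 1)/26) = 2.
That gives (2*53 + 2)/(2*26 + 1) = 108/53.
Compare the errors: |x - 53/26| = |479*26 - 53*235|/(235*26) = 1/6110, and |x - 108/53| = |479*53 - 108*235|/(235*53) = 7/12455.
Cross-multiplying, 1*12455 = 12455 < 42770 = 7*6110, so 1/6110 is smaller: the convergent 53/26 is closer to x than 108/53.

53/26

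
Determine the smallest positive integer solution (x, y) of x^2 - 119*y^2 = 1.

(x, y) = (120, 11)

First expand sqrt(119) as a continued fraction. With x_i = (sqrt(119) + m_i)/d_i and (m_0, d_0) = (0, 1): a_0 = floor(sqrt(119)) = 10, since 10^2 = 100 <= 119 < 121 = 11^2.
Iterate m_{i+1} = d_i*a_i - m_i, d_{i+1} = (119 - m_{i+1}^2)/d_i, a_{i+1} = floor((a_0 + m_{i+1})/d_{i+1}):
  m_1 = 1*10 - 0 = 10, d_1 = (119 - 10^2)/1 = 19/1 = 19, a_1 = floor((10 + 10)/19) = 1.
  m_2 = 19*1 - 10 = 9, d_2 = (119 - 9^2)/19 = 38/19 = 2, a_2 = floor((10 + 9)/2) = 9.
  m_3 = 2*9 - 9 = 9, d_3 = (119 - 9^2)/2 = 38/2 = 19, a_3 = floor((10 + 9)/19) = 1.
  m_4 = 19*1 - 9 = 10, d_4 = (119 - 10^2)/19 = 19/19 = 1, a_4 = floor((10 + 10)/1) = 20.
  m_5 = 1*20 - 10 = 10, d_5 = (119 - 10^2)/1 = 19/1 = 19: (m_5, d_5) = (m_1, d_1) = (10, 19), so from here the quotients repeat a_1, ..., a_4; the period length is 4.
So sqrt(119) = [10; (1, 9, 1, 20)] with period length k = 4.
k is even, so the fundamental solution of x^2 - 119y^2 = 1 is (p_{k-1}, q_{k-1}) = (p_3, q_3); compute convergents through index 3.
Convergents (p_i = a_i*p_{i-1} + p_{i-2}, q_i = a_i*q_{i-1} + q_{i-2} with p_{-2}=0, p_{-1}=1, q_{-2}=1, q_{-1}=0):
  i=0: a_0=10, p_0 = 10*1 + 0 = 10, q_0 = 10*0 + 1 = 1.
  i=1: a_1=1, p_1 = 1*10 + 1 = 11, q_1 = 1*1 + 0 = 1.
  i=2: a_2=9, p_2 = 9*11 + 10 = 109, q_2 = 9*1 + 1 = 10.
  i=3: a_3=1, p_3 = 1*109 + 11 = 120, q_3 = 1*10 + 1 = 11.
Check: 120^2 - 119*11^2 = 14400 - 14399 = 1, so (x, y) = (120, 11) solves the equation, and by the theorem it is the least positive solution.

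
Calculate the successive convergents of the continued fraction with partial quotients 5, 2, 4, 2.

Using the convergent recurrence p_i = a_i*p_{i-1} + p_{i-2}, q_i = a_i*q_{i-1} + q_{i-2} with p_{-2}=0, p_{-1}=1, q_{-2}=1, q_{-1}=0:
  i=0: a_0=5, p_0 = 5*1 + 0 = 5, q_0 = 5*0 + 1 = 1.
  i=1: a_1=2, p_1 = 2*5 + 1 = 11, q_1 = 2*1 + 0 = 2.
  i=2: a_2=4, p_2 = 4*11 + 5 = 49, q_2 = 4*2 + 1 = 9.
  i=3: a_3=2, p_3 = 2*49 + 11 = 109, q_3 = 2*9 + 2 = 20.

5/1, 11/2, 49/9, 109/20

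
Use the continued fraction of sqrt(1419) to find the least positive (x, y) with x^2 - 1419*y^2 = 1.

(x, y) = (12770, 339)

First expand sqrt(1419) as a continued fraction. With x_i = (sqrt(1419) + m_i)/d_i and (m_0, d_0) = (0, 1): a_0 = floor(sqrt(1419)) = 37, since 37^2 = 1369 <= 1419 < 1444 = 38^2.
Iterate m_{i+1} = d_i*a_i - m_i, d_{i+1} = (1419 - m_{i+1}^2)/d_i, a_{i+1} = floor((a_0 + m_{i+1})/d_{i+1}):
  m_1 = 1*37 - 0 = 37, d_1 = (1419 - 37^2)/1 = 50/1 = 50, a_1 = floor((37 + 37)/50) = 1.
  m_2 = 50*1 - 37 = 13, d_2 = (1419 - 13^2)/50 = 1250/50 = 25, a_2 = floor((37 + 13)/25) = 2.
  m_3 = 25*2 - 13 = 37, d_3 = (1419 - 37^2)/25 = 50/25 = 2, a_3 = floor((37 + 37)/2) = 37.
  m_4 = 2*37 - 37 = 37, d_4 = (1419 - 37^2)/2 = 50/2 = 25, a_4 = floor((37 + 37)/25) = 2.
  m_5 = 25*2 - 37 = 13, d_5 = (1419 - 13^2)/25 = 1250/25 = 50, a_5 = floor((37 + 13)/50) = 1.
  m_6 = 50*1 - 13 = 37, d_6 = (1419 - 37^2)/50 = 50/50 = 1, a_6 = floor((37 + 37)/1) = 74.
  m_7 = 1*74 - 37 = 37, d_7 = (1419 - 37^2)/1 = 50/1 = 50: (m_7, d_7) = (m_1, d_1) = (37, 50), so from here the quotients repeat a_1, ..., a_6; the period length is 6.
So sqrt(1419) = [37; (1, 2, 37, 2, 1, 74)] with period length k = 6.
k is even, so the fundamental solution of x^2 - 1419y^2 = 1 is (p_{k-1}, q_{k-1}) = (p_5, q_5); compute convergents through index 5.
Convergents (p_i = a_i*p_{i-1} + p_{i-2}, q_i = a_i*q_{i-1} + q_{i-2} with p_{-2}=0, p_{-1}=1, q_{-2}=1, q_{-1}=0):
  i=0: a_0=37, p_0 = 37*1 + 0 = 37, q_0 = 37*0 + 1 = 1.
  i=1: a_1=1, p_1 = 1*37 + 1 = 38, q_1 = 1*1 + 0 = 1.
  i=2: a_2=2, p_2 = 2*38 + 37 = 113, q_2 = 2*1 + 1 = 3.
  i=3: a_3=37, p_3 = 37*113 + 38 = 4219, q_3 = 37*3 + 1 = 112.
  i=4: a_4=2, p_4 = 2*4219 + 113 = 8551, q_4 = 2*112 + 3 = 227.
  i=5: a_5=1, p_5 = 1*8551 + 4219 = 12770, q_5 = 1*227 + 112 = 339.
Check: 12770^2 - 1419*339^2 = 163072900 - 163072899 = 1, so (x, y) = (12770, 339) solves the equation, and by the theorem it is the least positive solution.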